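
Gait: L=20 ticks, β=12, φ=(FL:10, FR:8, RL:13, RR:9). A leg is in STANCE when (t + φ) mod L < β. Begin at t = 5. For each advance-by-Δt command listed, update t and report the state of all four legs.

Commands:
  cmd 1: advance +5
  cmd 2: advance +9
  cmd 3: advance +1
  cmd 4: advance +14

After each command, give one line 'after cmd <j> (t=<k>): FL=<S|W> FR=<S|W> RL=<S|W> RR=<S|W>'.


start t=5: FL=W FR=W RL=W RR=W
cmd 1: advance +5 → t=10, phase=(0,18,3,19) → FL=S FR=W RL=S RR=W
cmd 2: advance +9 → t=19, phase=(9,7,12,8) → FL=S FR=S RL=W RR=S
cmd 3: advance +1 → t=20, phase=(10,8,13,9) → FL=S FR=S RL=W RR=S
cmd 4: advance +14 → t=34, phase=(4,2,7,3) → FL=S FR=S RL=S RR=S

after cmd 1 (t=10): FL=S FR=W RL=S RR=W
after cmd 2 (t=19): FL=S FR=S RL=W RR=S
after cmd 3 (t=20): FL=S FR=S RL=W RR=S
after cmd 4 (t=34): FL=S FR=S RL=S RR=S


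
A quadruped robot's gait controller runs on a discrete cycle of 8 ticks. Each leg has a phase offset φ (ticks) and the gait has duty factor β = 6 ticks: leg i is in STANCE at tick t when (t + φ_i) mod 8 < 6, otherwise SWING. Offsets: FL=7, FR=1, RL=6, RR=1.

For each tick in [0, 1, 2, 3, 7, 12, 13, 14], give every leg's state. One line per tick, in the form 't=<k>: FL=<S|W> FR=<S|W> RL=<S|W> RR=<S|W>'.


t=0: FL=W FR=S RL=W RR=S
t=1: FL=S FR=S RL=W RR=S
t=2: FL=S FR=S RL=S RR=S
t=3: FL=S FR=S RL=S RR=S
t=7: FL=W FR=S RL=S RR=S
t=12: FL=S FR=S RL=S RR=S
t=13: FL=S FR=W RL=S RR=W
t=14: FL=S FR=W RL=S RR=W

t=0: phase=(7,1,6,1) vs β=6 → FL=W FR=S RL=W RR=S
t=1: phase=(0,2,7,2) vs β=6 → FL=S FR=S RL=W RR=S
t=2: phase=(1,3,0,3) vs β=6 → FL=S FR=S RL=S RR=S
t=3: phase=(2,4,1,4) vs β=6 → FL=S FR=S RL=S RR=S
t=7: phase=(6,0,5,0) vs β=6 → FL=W FR=S RL=S RR=S
t=12: phase=(3,5,2,5) vs β=6 → FL=S FR=S RL=S RR=S
t=13: phase=(4,6,3,6) vs β=6 → FL=S FR=W RL=S RR=W
t=14: phase=(5,7,4,7) vs β=6 → FL=S FR=W RL=S RR=W


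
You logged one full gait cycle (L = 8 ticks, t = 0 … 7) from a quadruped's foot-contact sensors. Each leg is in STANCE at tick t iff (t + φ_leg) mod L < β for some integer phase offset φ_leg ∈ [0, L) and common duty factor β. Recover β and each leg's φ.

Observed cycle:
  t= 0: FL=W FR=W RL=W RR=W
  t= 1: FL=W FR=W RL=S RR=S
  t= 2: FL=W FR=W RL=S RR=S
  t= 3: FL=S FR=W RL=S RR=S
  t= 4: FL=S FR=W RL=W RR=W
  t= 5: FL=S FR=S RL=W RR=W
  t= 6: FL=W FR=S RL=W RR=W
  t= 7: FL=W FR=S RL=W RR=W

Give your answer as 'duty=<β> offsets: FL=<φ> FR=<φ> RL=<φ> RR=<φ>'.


duty β = stance ticks per leg = 3
FL: stance ticks = 3; W→S at t=3 → φ=5
FR: stance ticks = 3; W→S at t=5 → φ=3
RL: stance ticks = 3; W→S at t=1 → φ=7
RR: stance ticks = 3; W→S at t=1 → φ=7

duty=3 offsets: FL=5 FR=3 RL=7 RR=7


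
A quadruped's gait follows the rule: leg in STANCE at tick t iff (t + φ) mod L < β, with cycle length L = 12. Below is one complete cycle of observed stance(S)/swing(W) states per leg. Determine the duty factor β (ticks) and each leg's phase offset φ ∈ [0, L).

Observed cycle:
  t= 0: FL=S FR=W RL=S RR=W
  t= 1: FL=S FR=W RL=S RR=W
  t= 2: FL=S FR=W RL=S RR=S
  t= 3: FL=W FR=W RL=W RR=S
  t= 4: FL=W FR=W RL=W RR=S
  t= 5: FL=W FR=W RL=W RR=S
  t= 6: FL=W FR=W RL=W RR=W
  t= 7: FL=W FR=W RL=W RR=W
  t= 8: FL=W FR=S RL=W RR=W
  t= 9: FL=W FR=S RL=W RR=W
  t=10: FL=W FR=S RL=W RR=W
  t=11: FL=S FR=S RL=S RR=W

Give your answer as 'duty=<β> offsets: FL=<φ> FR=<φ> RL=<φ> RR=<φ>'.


duty β = stance ticks per leg = 4
FL: stance ticks = 4; W→S at t=11 → φ=1
FR: stance ticks = 4; W→S at t=8 → φ=4
RL: stance ticks = 4; W→S at t=11 → φ=1
RR: stance ticks = 4; W→S at t=2 → φ=10

duty=4 offsets: FL=1 FR=4 RL=1 RR=10


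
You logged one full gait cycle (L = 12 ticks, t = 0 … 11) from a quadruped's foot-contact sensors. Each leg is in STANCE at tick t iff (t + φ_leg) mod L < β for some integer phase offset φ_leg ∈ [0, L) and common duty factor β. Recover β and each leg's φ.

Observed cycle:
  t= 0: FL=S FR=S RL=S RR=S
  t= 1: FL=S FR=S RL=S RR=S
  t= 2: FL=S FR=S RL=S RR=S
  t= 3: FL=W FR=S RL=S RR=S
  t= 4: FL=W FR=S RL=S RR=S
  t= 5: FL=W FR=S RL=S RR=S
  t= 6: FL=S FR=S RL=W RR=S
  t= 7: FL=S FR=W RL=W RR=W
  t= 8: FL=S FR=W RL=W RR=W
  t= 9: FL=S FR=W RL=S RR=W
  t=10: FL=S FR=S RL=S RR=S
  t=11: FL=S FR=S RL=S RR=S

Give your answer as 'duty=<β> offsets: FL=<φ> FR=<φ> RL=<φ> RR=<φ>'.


duty β = stance ticks per leg = 9
FL: stance ticks = 9; W→S at t=6 → φ=6
FR: stance ticks = 9; W→S at t=10 → φ=2
RL: stance ticks = 9; W→S at t=9 → φ=3
RR: stance ticks = 9; W→S at t=10 → φ=2

duty=9 offsets: FL=6 FR=2 RL=3 RR=2


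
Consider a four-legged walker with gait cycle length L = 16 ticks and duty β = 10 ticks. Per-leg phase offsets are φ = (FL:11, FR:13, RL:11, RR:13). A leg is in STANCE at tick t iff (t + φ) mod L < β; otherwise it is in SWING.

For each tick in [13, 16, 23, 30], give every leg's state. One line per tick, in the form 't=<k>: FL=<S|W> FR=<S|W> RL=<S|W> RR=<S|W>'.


t=13: phase=(8,10,8,10) vs β=10 → FL=S FR=W RL=S RR=W
t=16: phase=(11,13,11,13) vs β=10 → FL=W FR=W RL=W RR=W
t=23: phase=(2,4,2,4) vs β=10 → FL=S FR=S RL=S RR=S
t=30: phase=(9,11,9,11) vs β=10 → FL=S FR=W RL=S RR=W

t=13: FL=S FR=W RL=S RR=W
t=16: FL=W FR=W RL=W RR=W
t=23: FL=S FR=S RL=S RR=S
t=30: FL=S FR=W RL=S RR=W


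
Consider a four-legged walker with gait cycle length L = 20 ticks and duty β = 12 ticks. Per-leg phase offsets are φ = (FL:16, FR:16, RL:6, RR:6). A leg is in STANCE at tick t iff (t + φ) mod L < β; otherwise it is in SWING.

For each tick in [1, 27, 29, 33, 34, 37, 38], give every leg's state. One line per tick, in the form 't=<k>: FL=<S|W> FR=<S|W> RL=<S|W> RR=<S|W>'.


t=1: FL=W FR=W RL=S RR=S
t=27: FL=S FR=S RL=W RR=W
t=29: FL=S FR=S RL=W RR=W
t=33: FL=S FR=S RL=W RR=W
t=34: FL=S FR=S RL=S RR=S
t=37: FL=W FR=W RL=S RR=S
t=38: FL=W FR=W RL=S RR=S

t=1: phase=(17,17,7,7) vs β=12 → FL=W FR=W RL=S RR=S
t=27: phase=(3,3,13,13) vs β=12 → FL=S FR=S RL=W RR=W
t=29: phase=(5,5,15,15) vs β=12 → FL=S FR=S RL=W RR=W
t=33: phase=(9,9,19,19) vs β=12 → FL=S FR=S RL=W RR=W
t=34: phase=(10,10,0,0) vs β=12 → FL=S FR=S RL=S RR=S
t=37: phase=(13,13,3,3) vs β=12 → FL=W FR=W RL=S RR=S
t=38: phase=(14,14,4,4) vs β=12 → FL=W FR=W RL=S RR=S


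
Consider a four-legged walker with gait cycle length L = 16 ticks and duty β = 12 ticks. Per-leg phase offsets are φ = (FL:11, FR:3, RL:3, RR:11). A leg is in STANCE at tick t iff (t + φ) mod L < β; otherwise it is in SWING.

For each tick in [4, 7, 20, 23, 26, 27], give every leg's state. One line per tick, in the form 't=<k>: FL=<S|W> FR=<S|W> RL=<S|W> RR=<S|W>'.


t=4: FL=W FR=S RL=S RR=W
t=7: FL=S FR=S RL=S RR=S
t=20: FL=W FR=S RL=S RR=W
t=23: FL=S FR=S RL=S RR=S
t=26: FL=S FR=W RL=W RR=S
t=27: FL=S FR=W RL=W RR=S

t=4: phase=(15,7,7,15) vs β=12 → FL=W FR=S RL=S RR=W
t=7: phase=(2,10,10,2) vs β=12 → FL=S FR=S RL=S RR=S
t=20: phase=(15,7,7,15) vs β=12 → FL=W FR=S RL=S RR=W
t=23: phase=(2,10,10,2) vs β=12 → FL=S FR=S RL=S RR=S
t=26: phase=(5,13,13,5) vs β=12 → FL=S FR=W RL=W RR=S
t=27: phase=(6,14,14,6) vs β=12 → FL=S FR=W RL=W RR=S


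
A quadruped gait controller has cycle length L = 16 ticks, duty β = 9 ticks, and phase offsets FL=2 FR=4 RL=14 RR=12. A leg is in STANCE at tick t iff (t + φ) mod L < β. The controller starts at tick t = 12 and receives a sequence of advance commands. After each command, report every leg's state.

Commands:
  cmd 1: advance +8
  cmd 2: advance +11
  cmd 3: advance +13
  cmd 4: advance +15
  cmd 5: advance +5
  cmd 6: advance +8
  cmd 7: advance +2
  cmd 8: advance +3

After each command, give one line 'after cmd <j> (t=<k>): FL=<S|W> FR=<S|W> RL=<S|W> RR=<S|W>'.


start t=12: FL=W FR=S RL=W RR=S
cmd 1: advance +8 → t=20, phase=(6,8,2,0) → FL=S FR=S RL=S RR=S
cmd 2: advance +11 → t=31, phase=(1,3,13,11) → FL=S FR=S RL=W RR=W
cmd 3: advance +13 → t=44, phase=(14,0,10,8) → FL=W FR=S RL=W RR=S
cmd 4: advance +15 → t=59, phase=(13,15,9,7) → FL=W FR=W RL=W RR=S
cmd 5: advance +5 → t=64, phase=(2,4,14,12) → FL=S FR=S RL=W RR=W
cmd 6: advance +8 → t=72, phase=(10,12,6,4) → FL=W FR=W RL=S RR=S
cmd 7: advance +2 → t=74, phase=(12,14,8,6) → FL=W FR=W RL=S RR=S
cmd 8: advance +3 → t=77, phase=(15,1,11,9) → FL=W FR=S RL=W RR=W

after cmd 1 (t=20): FL=S FR=S RL=S RR=S
after cmd 2 (t=31): FL=S FR=S RL=W RR=W
after cmd 3 (t=44): FL=W FR=S RL=W RR=S
after cmd 4 (t=59): FL=W FR=W RL=W RR=S
after cmd 5 (t=64): FL=S FR=S RL=W RR=W
after cmd 6 (t=72): FL=W FR=W RL=S RR=S
after cmd 7 (t=74): FL=W FR=W RL=S RR=S
after cmd 8 (t=77): FL=W FR=S RL=W RR=W


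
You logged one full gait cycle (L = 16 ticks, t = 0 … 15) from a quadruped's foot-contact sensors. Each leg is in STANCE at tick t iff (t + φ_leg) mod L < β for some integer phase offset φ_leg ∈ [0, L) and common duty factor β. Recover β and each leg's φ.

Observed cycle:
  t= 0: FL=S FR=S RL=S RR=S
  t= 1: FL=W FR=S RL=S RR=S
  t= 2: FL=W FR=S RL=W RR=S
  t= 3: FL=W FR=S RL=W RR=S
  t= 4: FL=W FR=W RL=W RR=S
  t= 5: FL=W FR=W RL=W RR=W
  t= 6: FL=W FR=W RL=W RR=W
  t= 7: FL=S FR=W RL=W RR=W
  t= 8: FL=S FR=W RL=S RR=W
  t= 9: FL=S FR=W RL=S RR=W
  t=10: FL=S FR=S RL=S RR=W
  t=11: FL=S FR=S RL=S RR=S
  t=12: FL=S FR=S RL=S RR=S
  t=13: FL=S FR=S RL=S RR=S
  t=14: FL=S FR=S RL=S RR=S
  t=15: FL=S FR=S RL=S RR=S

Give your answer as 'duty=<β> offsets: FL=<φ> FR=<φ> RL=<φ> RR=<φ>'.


duty β = stance ticks per leg = 10
FL: stance ticks = 10; W→S at t=7 → φ=9
FR: stance ticks = 10; W→S at t=10 → φ=6
RL: stance ticks = 10; W→S at t=8 → φ=8
RR: stance ticks = 10; W→S at t=11 → φ=5

duty=10 offsets: FL=9 FR=6 RL=8 RR=5


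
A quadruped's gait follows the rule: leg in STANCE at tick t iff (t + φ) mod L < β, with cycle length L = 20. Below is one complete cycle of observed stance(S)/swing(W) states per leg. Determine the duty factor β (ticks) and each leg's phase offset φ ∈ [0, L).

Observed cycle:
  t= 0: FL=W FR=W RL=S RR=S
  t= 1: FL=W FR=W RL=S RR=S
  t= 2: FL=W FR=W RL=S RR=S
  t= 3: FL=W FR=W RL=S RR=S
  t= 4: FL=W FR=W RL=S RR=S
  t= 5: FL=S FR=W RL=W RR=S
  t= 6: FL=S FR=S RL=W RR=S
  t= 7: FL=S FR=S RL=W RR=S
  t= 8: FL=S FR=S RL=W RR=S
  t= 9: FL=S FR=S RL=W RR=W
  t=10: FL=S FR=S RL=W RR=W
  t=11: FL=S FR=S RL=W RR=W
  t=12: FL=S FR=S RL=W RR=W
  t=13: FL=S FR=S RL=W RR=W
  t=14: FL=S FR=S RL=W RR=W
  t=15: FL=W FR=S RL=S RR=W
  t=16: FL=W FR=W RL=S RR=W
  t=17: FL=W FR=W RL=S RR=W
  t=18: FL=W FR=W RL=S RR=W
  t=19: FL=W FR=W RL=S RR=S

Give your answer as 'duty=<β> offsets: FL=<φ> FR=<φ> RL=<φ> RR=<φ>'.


duty=10 offsets: FL=15 FR=14 RL=5 RR=1

duty β = stance ticks per leg = 10
FL: stance ticks = 10; W→S at t=5 → φ=15
FR: stance ticks = 10; W→S at t=6 → φ=14
RL: stance ticks = 10; W→S at t=15 → φ=5
RR: stance ticks = 10; W→S at t=19 → φ=1


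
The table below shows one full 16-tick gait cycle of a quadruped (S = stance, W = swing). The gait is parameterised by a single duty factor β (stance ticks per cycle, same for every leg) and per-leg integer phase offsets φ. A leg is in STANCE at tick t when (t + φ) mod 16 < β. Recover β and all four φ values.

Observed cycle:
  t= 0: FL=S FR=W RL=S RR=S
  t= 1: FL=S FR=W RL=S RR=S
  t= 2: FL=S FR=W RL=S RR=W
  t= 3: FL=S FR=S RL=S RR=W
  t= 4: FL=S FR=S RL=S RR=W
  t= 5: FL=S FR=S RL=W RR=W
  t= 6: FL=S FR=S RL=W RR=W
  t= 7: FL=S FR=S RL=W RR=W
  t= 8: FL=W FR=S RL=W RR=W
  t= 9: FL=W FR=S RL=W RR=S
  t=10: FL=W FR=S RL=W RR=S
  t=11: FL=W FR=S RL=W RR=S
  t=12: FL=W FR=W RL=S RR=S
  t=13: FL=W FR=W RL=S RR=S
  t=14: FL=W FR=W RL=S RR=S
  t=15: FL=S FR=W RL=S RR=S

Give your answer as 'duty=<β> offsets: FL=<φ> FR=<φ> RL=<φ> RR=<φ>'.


duty=9 offsets: FL=1 FR=13 RL=4 RR=7

duty β = stance ticks per leg = 9
FL: stance ticks = 9; W→S at t=15 → φ=1
FR: stance ticks = 9; W→S at t=3 → φ=13
RL: stance ticks = 9; W→S at t=12 → φ=4
RR: stance ticks = 9; W→S at t=9 → φ=7


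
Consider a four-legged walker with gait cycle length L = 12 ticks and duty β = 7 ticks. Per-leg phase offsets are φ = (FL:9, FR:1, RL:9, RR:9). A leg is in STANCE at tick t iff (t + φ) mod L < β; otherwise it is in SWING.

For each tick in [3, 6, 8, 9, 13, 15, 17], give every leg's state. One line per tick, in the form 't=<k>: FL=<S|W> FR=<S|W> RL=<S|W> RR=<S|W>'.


t=3: FL=S FR=S RL=S RR=S
t=6: FL=S FR=W RL=S RR=S
t=8: FL=S FR=W RL=S RR=S
t=9: FL=S FR=W RL=S RR=S
t=13: FL=W FR=S RL=W RR=W
t=15: FL=S FR=S RL=S RR=S
t=17: FL=S FR=S RL=S RR=S

t=3: phase=(0,4,0,0) vs β=7 → FL=S FR=S RL=S RR=S
t=6: phase=(3,7,3,3) vs β=7 → FL=S FR=W RL=S RR=S
t=8: phase=(5,9,5,5) vs β=7 → FL=S FR=W RL=S RR=S
t=9: phase=(6,10,6,6) vs β=7 → FL=S FR=W RL=S RR=S
t=13: phase=(10,2,10,10) vs β=7 → FL=W FR=S RL=W RR=W
t=15: phase=(0,4,0,0) vs β=7 → FL=S FR=S RL=S RR=S
t=17: phase=(2,6,2,2) vs β=7 → FL=S FR=S RL=S RR=S


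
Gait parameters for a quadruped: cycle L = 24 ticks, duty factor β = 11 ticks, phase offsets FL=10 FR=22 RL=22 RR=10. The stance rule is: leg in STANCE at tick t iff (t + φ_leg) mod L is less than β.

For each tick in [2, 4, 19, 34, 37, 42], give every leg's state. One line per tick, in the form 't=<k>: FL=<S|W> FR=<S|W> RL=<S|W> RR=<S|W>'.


t=2: FL=W FR=S RL=S RR=W
t=4: FL=W FR=S RL=S RR=W
t=19: FL=S FR=W RL=W RR=S
t=34: FL=W FR=S RL=S RR=W
t=37: FL=W FR=W RL=W RR=W
t=42: FL=S FR=W RL=W RR=S

t=2: phase=(12,0,0,12) vs β=11 → FL=W FR=S RL=S RR=W
t=4: phase=(14,2,2,14) vs β=11 → FL=W FR=S RL=S RR=W
t=19: phase=(5,17,17,5) vs β=11 → FL=S FR=W RL=W RR=S
t=34: phase=(20,8,8,20) vs β=11 → FL=W FR=S RL=S RR=W
t=37: phase=(23,11,11,23) vs β=11 → FL=W FR=W RL=W RR=W
t=42: phase=(4,16,16,4) vs β=11 → FL=S FR=W RL=W RR=S


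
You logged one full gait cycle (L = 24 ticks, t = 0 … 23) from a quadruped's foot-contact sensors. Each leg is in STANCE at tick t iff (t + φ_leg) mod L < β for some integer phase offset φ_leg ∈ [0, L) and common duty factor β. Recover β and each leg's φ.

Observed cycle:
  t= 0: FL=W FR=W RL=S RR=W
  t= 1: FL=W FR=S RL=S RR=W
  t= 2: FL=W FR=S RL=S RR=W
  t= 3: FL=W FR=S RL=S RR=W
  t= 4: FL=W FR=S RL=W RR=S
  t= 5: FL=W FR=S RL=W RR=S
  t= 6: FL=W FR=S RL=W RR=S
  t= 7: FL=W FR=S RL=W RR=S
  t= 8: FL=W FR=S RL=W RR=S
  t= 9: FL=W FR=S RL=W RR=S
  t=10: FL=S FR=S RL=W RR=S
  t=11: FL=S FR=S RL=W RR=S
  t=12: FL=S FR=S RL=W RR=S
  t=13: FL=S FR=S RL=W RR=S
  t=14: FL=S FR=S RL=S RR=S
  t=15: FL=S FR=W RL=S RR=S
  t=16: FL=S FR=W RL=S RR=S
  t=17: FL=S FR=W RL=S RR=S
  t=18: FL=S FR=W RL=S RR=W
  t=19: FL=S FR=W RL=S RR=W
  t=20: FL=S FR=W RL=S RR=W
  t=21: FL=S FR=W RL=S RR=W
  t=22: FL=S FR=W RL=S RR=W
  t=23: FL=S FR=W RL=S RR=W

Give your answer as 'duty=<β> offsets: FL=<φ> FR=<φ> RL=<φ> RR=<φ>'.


duty β = stance ticks per leg = 14
FL: stance ticks = 14; W→S at t=10 → φ=14
FR: stance ticks = 14; W→S at t=1 → φ=23
RL: stance ticks = 14; W→S at t=14 → φ=10
RR: stance ticks = 14; W→S at t=4 → φ=20

duty=14 offsets: FL=14 FR=23 RL=10 RR=20


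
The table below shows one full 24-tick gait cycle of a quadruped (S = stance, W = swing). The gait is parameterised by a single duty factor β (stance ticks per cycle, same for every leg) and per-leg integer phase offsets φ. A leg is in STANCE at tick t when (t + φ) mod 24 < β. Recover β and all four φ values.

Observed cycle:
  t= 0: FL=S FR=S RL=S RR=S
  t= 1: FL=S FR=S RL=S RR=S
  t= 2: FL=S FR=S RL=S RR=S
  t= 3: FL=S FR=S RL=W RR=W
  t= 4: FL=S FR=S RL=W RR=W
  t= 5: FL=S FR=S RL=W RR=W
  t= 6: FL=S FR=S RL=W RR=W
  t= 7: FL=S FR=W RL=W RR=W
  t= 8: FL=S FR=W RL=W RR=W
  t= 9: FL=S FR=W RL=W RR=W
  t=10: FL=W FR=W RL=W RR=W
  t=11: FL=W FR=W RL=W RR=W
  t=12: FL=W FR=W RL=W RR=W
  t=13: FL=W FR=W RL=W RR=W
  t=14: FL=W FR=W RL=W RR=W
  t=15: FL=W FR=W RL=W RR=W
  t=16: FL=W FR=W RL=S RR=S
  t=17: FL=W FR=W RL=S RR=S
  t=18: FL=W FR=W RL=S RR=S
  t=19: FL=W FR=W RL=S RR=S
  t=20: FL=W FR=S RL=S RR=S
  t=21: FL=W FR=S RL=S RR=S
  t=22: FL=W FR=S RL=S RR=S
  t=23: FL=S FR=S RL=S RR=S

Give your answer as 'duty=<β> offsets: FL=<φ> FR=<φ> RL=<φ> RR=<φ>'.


duty β = stance ticks per leg = 11
FL: stance ticks = 11; W→S at t=23 → φ=1
FR: stance ticks = 11; W→S at t=20 → φ=4
RL: stance ticks = 11; W→S at t=16 → φ=8
RR: stance ticks = 11; W→S at t=16 → φ=8

duty=11 offsets: FL=1 FR=4 RL=8 RR=8


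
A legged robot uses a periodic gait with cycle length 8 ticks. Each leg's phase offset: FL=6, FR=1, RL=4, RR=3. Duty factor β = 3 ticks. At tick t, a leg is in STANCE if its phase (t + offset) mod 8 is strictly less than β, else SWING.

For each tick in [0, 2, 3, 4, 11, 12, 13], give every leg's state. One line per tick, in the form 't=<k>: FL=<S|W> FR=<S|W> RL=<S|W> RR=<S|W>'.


t=0: phase=(6,1,4,3) vs β=3 → FL=W FR=S RL=W RR=W
t=2: phase=(0,3,6,5) vs β=3 → FL=S FR=W RL=W RR=W
t=3: phase=(1,4,7,6) vs β=3 → FL=S FR=W RL=W RR=W
t=4: phase=(2,5,0,7) vs β=3 → FL=S FR=W RL=S RR=W
t=11: phase=(1,4,7,6) vs β=3 → FL=S FR=W RL=W RR=W
t=12: phase=(2,5,0,7) vs β=3 → FL=S FR=W RL=S RR=W
t=13: phase=(3,6,1,0) vs β=3 → FL=W FR=W RL=S RR=S

t=0: FL=W FR=S RL=W RR=W
t=2: FL=S FR=W RL=W RR=W
t=3: FL=S FR=W RL=W RR=W
t=4: FL=S FR=W RL=S RR=W
t=11: FL=S FR=W RL=W RR=W
t=12: FL=S FR=W RL=S RR=W
t=13: FL=W FR=W RL=S RR=S


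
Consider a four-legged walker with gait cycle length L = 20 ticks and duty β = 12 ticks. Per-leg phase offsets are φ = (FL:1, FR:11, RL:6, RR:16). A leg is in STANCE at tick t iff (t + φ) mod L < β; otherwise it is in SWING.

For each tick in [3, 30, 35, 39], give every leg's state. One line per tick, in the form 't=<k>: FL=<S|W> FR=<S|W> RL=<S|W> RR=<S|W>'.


t=3: phase=(4,14,9,19) vs β=12 → FL=S FR=W RL=S RR=W
t=30: phase=(11,1,16,6) vs β=12 → FL=S FR=S RL=W RR=S
t=35: phase=(16,6,1,11) vs β=12 → FL=W FR=S RL=S RR=S
t=39: phase=(0,10,5,15) vs β=12 → FL=S FR=S RL=S RR=W

t=3: FL=S FR=W RL=S RR=W
t=30: FL=S FR=S RL=W RR=S
t=35: FL=W FR=S RL=S RR=S
t=39: FL=S FR=S RL=S RR=W


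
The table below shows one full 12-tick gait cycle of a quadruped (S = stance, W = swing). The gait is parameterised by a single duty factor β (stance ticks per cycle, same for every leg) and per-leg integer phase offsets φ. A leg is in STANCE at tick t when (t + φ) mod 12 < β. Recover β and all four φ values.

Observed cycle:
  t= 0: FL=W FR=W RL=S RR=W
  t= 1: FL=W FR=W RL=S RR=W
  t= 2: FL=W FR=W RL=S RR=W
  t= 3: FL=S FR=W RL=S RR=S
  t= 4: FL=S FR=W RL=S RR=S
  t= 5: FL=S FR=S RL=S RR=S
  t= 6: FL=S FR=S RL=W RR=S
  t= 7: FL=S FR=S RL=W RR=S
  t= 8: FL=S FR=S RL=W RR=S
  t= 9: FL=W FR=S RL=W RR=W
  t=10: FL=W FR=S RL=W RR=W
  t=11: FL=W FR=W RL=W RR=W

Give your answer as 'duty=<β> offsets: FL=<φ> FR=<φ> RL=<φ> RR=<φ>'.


duty=6 offsets: FL=9 FR=7 RL=0 RR=9

duty β = stance ticks per leg = 6
FL: stance ticks = 6; W→S at t=3 → φ=9
FR: stance ticks = 6; W→S at t=5 → φ=7
RL: stance ticks = 6; W→S at t=0 → φ=0
RR: stance ticks = 6; W→S at t=3 → φ=9


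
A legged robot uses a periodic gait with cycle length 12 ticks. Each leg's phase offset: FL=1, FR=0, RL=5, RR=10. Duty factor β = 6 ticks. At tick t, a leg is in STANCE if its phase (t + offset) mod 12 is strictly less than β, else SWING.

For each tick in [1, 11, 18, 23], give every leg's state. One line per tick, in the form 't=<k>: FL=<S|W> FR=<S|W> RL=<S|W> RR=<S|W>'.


t=1: phase=(2,1,6,11) vs β=6 → FL=S FR=S RL=W RR=W
t=11: phase=(0,11,4,9) vs β=6 → FL=S FR=W RL=S RR=W
t=18: phase=(7,6,11,4) vs β=6 → FL=W FR=W RL=W RR=S
t=23: phase=(0,11,4,9) vs β=6 → FL=S FR=W RL=S RR=W

t=1: FL=S FR=S RL=W RR=W
t=11: FL=S FR=W RL=S RR=W
t=18: FL=W FR=W RL=W RR=S
t=23: FL=S FR=W RL=S RR=W


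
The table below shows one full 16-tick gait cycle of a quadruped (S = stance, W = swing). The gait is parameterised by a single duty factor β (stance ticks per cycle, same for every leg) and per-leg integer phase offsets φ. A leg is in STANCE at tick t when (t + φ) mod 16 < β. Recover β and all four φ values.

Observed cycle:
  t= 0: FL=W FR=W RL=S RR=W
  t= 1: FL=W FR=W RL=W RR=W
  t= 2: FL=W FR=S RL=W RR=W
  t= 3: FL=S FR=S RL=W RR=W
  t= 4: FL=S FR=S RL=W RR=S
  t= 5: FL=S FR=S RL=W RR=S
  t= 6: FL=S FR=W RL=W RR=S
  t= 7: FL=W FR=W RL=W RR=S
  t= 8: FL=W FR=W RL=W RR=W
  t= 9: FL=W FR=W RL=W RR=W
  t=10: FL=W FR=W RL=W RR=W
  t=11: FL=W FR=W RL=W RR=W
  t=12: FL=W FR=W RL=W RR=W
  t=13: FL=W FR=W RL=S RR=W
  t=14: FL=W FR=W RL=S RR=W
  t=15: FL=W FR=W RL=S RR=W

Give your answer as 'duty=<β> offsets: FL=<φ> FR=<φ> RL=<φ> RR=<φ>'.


duty=4 offsets: FL=13 FR=14 RL=3 RR=12

duty β = stance ticks per leg = 4
FL: stance ticks = 4; W→S at t=3 → φ=13
FR: stance ticks = 4; W→S at t=2 → φ=14
RL: stance ticks = 4; W→S at t=13 → φ=3
RR: stance ticks = 4; W→S at t=4 → φ=12


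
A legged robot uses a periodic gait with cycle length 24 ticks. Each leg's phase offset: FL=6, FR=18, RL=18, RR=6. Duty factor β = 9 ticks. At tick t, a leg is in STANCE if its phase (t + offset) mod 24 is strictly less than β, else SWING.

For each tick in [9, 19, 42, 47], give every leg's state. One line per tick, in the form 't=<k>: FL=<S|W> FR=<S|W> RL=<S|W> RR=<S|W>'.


t=9: FL=W FR=S RL=S RR=W
t=19: FL=S FR=W RL=W RR=S
t=42: FL=S FR=W RL=W RR=S
t=47: FL=S FR=W RL=W RR=S

t=9: phase=(15,3,3,15) vs β=9 → FL=W FR=S RL=S RR=W
t=19: phase=(1,13,13,1) vs β=9 → FL=S FR=W RL=W RR=S
t=42: phase=(0,12,12,0) vs β=9 → FL=S FR=W RL=W RR=S
t=47: phase=(5,17,17,5) vs β=9 → FL=S FR=W RL=W RR=S


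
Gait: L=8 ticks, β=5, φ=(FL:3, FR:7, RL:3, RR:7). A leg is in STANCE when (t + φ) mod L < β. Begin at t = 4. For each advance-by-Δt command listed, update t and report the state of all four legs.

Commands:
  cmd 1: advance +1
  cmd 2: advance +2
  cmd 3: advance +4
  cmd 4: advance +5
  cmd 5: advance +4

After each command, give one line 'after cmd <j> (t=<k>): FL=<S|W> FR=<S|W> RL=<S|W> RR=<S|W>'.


start t=4: FL=W FR=S RL=W RR=S
cmd 1: advance +1 → t=5, phase=(0,4,0,4) → FL=S FR=S RL=S RR=S
cmd 2: advance +2 → t=7, phase=(2,6,2,6) → FL=S FR=W RL=S RR=W
cmd 3: advance +4 → t=11, phase=(6,2,6,2) → FL=W FR=S RL=W RR=S
cmd 4: advance +5 → t=16, phase=(3,7,3,7) → FL=S FR=W RL=S RR=W
cmd 5: advance +4 → t=20, phase=(7,3,7,3) → FL=W FR=S RL=W RR=S

after cmd 1 (t=5): FL=S FR=S RL=S RR=S
after cmd 2 (t=7): FL=S FR=W RL=S RR=W
after cmd 3 (t=11): FL=W FR=S RL=W RR=S
after cmd 4 (t=16): FL=S FR=W RL=S RR=W
after cmd 5 (t=20): FL=W FR=S RL=W RR=S


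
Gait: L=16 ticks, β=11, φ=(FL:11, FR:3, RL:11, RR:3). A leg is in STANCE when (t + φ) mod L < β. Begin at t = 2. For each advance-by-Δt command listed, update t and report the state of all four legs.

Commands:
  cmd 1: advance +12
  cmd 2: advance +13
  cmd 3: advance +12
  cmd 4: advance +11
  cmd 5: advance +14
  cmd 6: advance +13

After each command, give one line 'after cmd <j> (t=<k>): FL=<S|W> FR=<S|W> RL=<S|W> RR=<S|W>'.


start t=2: FL=W FR=S RL=W RR=S
cmd 1: advance +12 → t=14, phase=(9,1,9,1) → FL=S FR=S RL=S RR=S
cmd 2: advance +13 → t=27, phase=(6,14,6,14) → FL=S FR=W RL=S RR=W
cmd 3: advance +12 → t=39, phase=(2,10,2,10) → FL=S FR=S RL=S RR=S
cmd 4: advance +11 → t=50, phase=(13,5,13,5) → FL=W FR=S RL=W RR=S
cmd 5: advance +14 → t=64, phase=(11,3,11,3) → FL=W FR=S RL=W RR=S
cmd 6: advance +13 → t=77, phase=(8,0,8,0) → FL=S FR=S RL=S RR=S

after cmd 1 (t=14): FL=S FR=S RL=S RR=S
after cmd 2 (t=27): FL=S FR=W RL=S RR=W
after cmd 3 (t=39): FL=S FR=S RL=S RR=S
after cmd 4 (t=50): FL=W FR=S RL=W RR=S
after cmd 5 (t=64): FL=W FR=S RL=W RR=S
after cmd 6 (t=77): FL=S FR=S RL=S RR=S


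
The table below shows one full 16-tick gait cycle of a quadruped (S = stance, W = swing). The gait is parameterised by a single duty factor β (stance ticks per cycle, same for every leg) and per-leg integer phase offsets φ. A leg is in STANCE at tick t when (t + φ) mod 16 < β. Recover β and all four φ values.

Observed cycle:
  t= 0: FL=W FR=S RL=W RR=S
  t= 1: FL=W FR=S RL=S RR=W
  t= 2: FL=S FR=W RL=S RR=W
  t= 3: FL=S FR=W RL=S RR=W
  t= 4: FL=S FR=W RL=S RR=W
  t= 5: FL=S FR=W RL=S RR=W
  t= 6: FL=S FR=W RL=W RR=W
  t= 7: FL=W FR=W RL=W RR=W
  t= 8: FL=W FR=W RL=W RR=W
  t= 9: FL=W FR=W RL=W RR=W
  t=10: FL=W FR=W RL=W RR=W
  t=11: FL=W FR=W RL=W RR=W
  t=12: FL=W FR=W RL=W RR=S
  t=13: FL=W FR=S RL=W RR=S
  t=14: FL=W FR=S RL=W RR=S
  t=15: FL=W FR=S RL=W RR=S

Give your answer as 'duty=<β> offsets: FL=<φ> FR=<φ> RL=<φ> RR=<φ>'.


duty β = stance ticks per leg = 5
FL: stance ticks = 5; W→S at t=2 → φ=14
FR: stance ticks = 5; W→S at t=13 → φ=3
RL: stance ticks = 5; W→S at t=1 → φ=15
RR: stance ticks = 5; W→S at t=12 → φ=4

duty=5 offsets: FL=14 FR=3 RL=15 RR=4


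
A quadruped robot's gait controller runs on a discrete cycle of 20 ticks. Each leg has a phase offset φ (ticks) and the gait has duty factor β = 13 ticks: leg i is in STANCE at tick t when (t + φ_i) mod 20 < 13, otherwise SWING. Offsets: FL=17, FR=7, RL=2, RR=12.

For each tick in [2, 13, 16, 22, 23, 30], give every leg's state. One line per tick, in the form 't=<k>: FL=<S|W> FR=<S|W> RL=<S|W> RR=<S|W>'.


t=2: phase=(19,9,4,14) vs β=13 → FL=W FR=S RL=S RR=W
t=13: phase=(10,0,15,5) vs β=13 → FL=S FR=S RL=W RR=S
t=16: phase=(13,3,18,8) vs β=13 → FL=W FR=S RL=W RR=S
t=22: phase=(19,9,4,14) vs β=13 → FL=W FR=S RL=S RR=W
t=23: phase=(0,10,5,15) vs β=13 → FL=S FR=S RL=S RR=W
t=30: phase=(7,17,12,2) vs β=13 → FL=S FR=W RL=S RR=S

t=2: FL=W FR=S RL=S RR=W
t=13: FL=S FR=S RL=W RR=S
t=16: FL=W FR=S RL=W RR=S
t=22: FL=W FR=S RL=S RR=W
t=23: FL=S FR=S RL=S RR=W
t=30: FL=S FR=W RL=S RR=S


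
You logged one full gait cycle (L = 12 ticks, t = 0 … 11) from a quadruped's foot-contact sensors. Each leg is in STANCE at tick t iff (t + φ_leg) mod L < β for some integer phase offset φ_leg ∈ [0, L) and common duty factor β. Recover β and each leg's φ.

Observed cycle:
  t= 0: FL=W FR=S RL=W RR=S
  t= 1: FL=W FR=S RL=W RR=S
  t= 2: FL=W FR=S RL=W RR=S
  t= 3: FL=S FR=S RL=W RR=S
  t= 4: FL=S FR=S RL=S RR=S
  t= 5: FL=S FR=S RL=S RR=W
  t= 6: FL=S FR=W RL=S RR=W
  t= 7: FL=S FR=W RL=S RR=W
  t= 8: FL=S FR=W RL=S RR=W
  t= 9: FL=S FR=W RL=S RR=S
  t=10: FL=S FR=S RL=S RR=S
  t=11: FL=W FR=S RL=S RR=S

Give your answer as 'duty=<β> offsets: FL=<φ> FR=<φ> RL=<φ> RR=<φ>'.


duty β = stance ticks per leg = 8
FL: stance ticks = 8; W→S at t=3 → φ=9
FR: stance ticks = 8; W→S at t=10 → φ=2
RL: stance ticks = 8; W→S at t=4 → φ=8
RR: stance ticks = 8; W→S at t=9 → φ=3

duty=8 offsets: FL=9 FR=2 RL=8 RR=3


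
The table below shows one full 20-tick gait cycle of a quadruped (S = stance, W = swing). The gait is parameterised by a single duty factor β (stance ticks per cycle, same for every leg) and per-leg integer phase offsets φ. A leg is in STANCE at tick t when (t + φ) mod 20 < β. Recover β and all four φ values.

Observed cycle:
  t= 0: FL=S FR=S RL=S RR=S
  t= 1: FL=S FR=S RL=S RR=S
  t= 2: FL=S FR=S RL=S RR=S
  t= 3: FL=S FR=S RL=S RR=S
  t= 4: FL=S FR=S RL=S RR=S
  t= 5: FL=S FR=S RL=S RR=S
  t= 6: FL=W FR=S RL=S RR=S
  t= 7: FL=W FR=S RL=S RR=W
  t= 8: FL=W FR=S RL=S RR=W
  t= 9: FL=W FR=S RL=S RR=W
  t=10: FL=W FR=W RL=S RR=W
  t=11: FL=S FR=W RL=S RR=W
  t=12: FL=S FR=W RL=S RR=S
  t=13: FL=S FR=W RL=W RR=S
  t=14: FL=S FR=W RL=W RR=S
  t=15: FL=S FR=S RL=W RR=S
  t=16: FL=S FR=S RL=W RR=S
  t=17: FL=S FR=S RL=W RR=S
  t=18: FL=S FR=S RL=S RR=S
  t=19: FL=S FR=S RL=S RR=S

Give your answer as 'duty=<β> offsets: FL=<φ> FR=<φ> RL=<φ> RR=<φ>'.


duty β = stance ticks per leg = 15
FL: stance ticks = 15; W→S at t=11 → φ=9
FR: stance ticks = 15; W→S at t=15 → φ=5
RL: stance ticks = 15; W→S at t=18 → φ=2
RR: stance ticks = 15; W→S at t=12 → φ=8

duty=15 offsets: FL=9 FR=5 RL=2 RR=8


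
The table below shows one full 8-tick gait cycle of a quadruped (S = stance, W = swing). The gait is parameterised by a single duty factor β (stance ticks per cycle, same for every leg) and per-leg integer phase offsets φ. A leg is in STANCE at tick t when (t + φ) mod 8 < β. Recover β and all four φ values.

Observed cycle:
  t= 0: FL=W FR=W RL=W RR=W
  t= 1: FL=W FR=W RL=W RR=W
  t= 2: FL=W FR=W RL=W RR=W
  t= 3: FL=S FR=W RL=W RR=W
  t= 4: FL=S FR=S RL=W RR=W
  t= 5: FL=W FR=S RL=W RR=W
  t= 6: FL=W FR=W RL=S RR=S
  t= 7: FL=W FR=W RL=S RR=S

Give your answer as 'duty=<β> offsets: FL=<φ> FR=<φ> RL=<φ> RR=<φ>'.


duty β = stance ticks per leg = 2
FL: stance ticks = 2; W→S at t=3 → φ=5
FR: stance ticks = 2; W→S at t=4 → φ=4
RL: stance ticks = 2; W→S at t=6 → φ=2
RR: stance ticks = 2; W→S at t=6 → φ=2

duty=2 offsets: FL=5 FR=4 RL=2 RR=2


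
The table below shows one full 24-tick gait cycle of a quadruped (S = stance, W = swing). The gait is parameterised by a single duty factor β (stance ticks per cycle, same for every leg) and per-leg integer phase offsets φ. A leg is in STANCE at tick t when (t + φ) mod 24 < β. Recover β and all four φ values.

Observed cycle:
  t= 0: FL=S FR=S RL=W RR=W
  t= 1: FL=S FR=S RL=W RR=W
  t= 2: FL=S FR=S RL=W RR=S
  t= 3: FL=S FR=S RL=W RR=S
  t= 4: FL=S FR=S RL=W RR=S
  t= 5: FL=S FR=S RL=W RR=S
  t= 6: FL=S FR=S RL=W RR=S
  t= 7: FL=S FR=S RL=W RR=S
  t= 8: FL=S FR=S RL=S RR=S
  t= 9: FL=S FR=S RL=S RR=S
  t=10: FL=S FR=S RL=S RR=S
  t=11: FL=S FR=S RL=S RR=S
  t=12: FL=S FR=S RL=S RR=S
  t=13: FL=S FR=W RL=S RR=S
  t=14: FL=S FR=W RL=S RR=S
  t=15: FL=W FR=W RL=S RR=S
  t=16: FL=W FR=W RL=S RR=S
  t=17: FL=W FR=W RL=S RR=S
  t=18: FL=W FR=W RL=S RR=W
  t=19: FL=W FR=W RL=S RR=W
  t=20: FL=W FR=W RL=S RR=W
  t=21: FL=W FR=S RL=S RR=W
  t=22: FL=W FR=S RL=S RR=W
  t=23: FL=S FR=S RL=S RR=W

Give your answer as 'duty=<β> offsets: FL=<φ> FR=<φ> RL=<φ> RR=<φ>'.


duty β = stance ticks per leg = 16
FL: stance ticks = 16; W→S at t=23 → φ=1
FR: stance ticks = 16; W→S at t=21 → φ=3
RL: stance ticks = 16; W→S at t=8 → φ=16
RR: stance ticks = 16; W→S at t=2 → φ=22

duty=16 offsets: FL=1 FR=3 RL=16 RR=22


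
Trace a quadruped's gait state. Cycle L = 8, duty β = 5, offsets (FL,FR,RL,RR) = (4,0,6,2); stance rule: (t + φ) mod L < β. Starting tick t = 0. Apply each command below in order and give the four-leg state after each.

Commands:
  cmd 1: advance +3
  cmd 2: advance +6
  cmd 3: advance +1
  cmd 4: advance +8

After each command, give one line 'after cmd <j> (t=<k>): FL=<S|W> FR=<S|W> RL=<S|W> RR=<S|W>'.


start t=0: FL=S FR=S RL=W RR=S
cmd 1: advance +3 → t=3, phase=(7,3,1,5) → FL=W FR=S RL=S RR=W
cmd 2: advance +6 → t=9, phase=(5,1,7,3) → FL=W FR=S RL=W RR=S
cmd 3: advance +1 → t=10, phase=(6,2,0,4) → FL=W FR=S RL=S RR=S
cmd 4: advance +8 → t=18, phase=(6,2,0,4) → FL=W FR=S RL=S RR=S

after cmd 1 (t=3): FL=W FR=S RL=S RR=W
after cmd 2 (t=9): FL=W FR=S RL=W RR=S
after cmd 3 (t=10): FL=W FR=S RL=S RR=S
after cmd 4 (t=18): FL=W FR=S RL=S RR=S


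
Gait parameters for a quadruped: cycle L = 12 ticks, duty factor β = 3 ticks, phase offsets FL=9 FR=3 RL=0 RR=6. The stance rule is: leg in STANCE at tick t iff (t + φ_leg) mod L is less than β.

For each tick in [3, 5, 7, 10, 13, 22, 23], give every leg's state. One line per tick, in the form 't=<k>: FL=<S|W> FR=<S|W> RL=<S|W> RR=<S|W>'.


t=3: FL=S FR=W RL=W RR=W
t=5: FL=S FR=W RL=W RR=W
t=7: FL=W FR=W RL=W RR=S
t=10: FL=W FR=S RL=W RR=W
t=13: FL=W FR=W RL=S RR=W
t=22: FL=W FR=S RL=W RR=W
t=23: FL=W FR=S RL=W RR=W

t=3: phase=(0,6,3,9) vs β=3 → FL=S FR=W RL=W RR=W
t=5: phase=(2,8,5,11) vs β=3 → FL=S FR=W RL=W RR=W
t=7: phase=(4,10,7,1) vs β=3 → FL=W FR=W RL=W RR=S
t=10: phase=(7,1,10,4) vs β=3 → FL=W FR=S RL=W RR=W
t=13: phase=(10,4,1,7) vs β=3 → FL=W FR=W RL=S RR=W
t=22: phase=(7,1,10,4) vs β=3 → FL=W FR=S RL=W RR=W
t=23: phase=(8,2,11,5) vs β=3 → FL=W FR=S RL=W RR=W


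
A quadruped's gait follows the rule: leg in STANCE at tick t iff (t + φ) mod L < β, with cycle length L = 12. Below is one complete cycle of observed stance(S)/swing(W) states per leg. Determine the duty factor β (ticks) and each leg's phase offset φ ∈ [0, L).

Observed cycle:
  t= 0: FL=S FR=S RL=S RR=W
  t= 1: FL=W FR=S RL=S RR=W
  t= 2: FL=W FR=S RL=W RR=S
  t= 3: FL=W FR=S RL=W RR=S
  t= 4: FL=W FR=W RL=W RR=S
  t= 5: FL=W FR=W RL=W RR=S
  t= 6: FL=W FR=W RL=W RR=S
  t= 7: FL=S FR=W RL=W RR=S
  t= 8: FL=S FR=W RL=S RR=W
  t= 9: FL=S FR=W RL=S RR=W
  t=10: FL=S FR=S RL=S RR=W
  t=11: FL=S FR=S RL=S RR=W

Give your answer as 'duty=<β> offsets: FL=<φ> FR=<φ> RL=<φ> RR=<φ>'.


duty=6 offsets: FL=5 FR=2 RL=4 RR=10

duty β = stance ticks per leg = 6
FL: stance ticks = 6; W→S at t=7 → φ=5
FR: stance ticks = 6; W→S at t=10 → φ=2
RL: stance ticks = 6; W→S at t=8 → φ=4
RR: stance ticks = 6; W→S at t=2 → φ=10


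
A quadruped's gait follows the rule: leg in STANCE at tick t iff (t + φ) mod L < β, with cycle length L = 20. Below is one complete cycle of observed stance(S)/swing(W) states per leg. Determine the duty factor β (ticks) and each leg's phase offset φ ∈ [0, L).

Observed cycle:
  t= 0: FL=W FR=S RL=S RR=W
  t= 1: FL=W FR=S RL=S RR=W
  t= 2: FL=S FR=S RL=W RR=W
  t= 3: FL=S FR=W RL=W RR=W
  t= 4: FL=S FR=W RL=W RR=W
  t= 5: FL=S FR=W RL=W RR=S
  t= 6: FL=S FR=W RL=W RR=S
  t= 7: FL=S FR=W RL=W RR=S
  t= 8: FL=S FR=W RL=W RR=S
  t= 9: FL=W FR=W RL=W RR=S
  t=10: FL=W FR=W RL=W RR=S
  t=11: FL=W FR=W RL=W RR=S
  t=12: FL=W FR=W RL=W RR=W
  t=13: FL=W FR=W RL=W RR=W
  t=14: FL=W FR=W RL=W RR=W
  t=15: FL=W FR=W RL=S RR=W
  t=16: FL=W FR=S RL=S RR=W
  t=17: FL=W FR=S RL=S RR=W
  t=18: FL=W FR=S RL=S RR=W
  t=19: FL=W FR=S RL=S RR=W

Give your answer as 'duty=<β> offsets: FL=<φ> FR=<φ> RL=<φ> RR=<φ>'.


duty β = stance ticks per leg = 7
FL: stance ticks = 7; W→S at t=2 → φ=18
FR: stance ticks = 7; W→S at t=16 → φ=4
RL: stance ticks = 7; W→S at t=15 → φ=5
RR: stance ticks = 7; W→S at t=5 → φ=15

duty=7 offsets: FL=18 FR=4 RL=5 RR=15


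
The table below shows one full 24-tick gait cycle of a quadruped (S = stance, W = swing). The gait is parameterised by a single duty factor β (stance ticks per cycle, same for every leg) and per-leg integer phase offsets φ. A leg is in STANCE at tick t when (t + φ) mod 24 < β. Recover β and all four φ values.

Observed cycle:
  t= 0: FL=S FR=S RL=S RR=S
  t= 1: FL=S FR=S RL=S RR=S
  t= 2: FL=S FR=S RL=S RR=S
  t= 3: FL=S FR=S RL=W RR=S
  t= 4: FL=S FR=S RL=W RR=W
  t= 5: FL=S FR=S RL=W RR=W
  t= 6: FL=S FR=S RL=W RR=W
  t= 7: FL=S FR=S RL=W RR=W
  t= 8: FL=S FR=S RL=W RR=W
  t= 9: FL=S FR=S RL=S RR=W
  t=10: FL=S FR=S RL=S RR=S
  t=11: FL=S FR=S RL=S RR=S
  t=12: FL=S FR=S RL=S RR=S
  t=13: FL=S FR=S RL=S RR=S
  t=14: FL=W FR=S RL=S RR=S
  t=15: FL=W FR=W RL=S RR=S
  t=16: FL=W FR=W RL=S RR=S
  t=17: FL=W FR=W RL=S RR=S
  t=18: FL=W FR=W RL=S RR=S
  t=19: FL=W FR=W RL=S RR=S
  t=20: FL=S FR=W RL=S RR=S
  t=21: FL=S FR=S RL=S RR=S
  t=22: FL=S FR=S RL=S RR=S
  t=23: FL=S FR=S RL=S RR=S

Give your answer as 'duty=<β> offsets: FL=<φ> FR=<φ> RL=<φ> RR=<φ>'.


duty=18 offsets: FL=4 FR=3 RL=15 RR=14

duty β = stance ticks per leg = 18
FL: stance ticks = 18; W→S at t=20 → φ=4
FR: stance ticks = 18; W→S at t=21 → φ=3
RL: stance ticks = 18; W→S at t=9 → φ=15
RR: stance ticks = 18; W→S at t=10 → φ=14


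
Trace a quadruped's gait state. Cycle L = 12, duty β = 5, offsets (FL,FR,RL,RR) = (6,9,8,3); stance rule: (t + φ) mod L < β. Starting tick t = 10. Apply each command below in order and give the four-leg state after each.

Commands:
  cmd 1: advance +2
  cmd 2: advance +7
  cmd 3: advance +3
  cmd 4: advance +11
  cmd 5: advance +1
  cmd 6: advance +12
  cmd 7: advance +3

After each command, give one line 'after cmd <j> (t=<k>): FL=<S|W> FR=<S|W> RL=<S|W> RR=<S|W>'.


start t=10: FL=S FR=W RL=W RR=S
cmd 1: advance +2 → t=12, phase=(6,9,8,3) → FL=W FR=W RL=W RR=S
cmd 2: advance +7 → t=19, phase=(1,4,3,10) → FL=S FR=S RL=S RR=W
cmd 3: advance +3 → t=22, phase=(4,7,6,1) → FL=S FR=W RL=W RR=S
cmd 4: advance +11 → t=33, phase=(3,6,5,0) → FL=S FR=W RL=W RR=S
cmd 5: advance +1 → t=34, phase=(4,7,6,1) → FL=S FR=W RL=W RR=S
cmd 6: advance +12 → t=46, phase=(4,7,6,1) → FL=S FR=W RL=W RR=S
cmd 7: advance +3 → t=49, phase=(7,10,9,4) → FL=W FR=W RL=W RR=S

after cmd 1 (t=12): FL=W FR=W RL=W RR=S
after cmd 2 (t=19): FL=S FR=S RL=S RR=W
after cmd 3 (t=22): FL=S FR=W RL=W RR=S
after cmd 4 (t=33): FL=S FR=W RL=W RR=S
after cmd 5 (t=34): FL=S FR=W RL=W RR=S
after cmd 6 (t=46): FL=S FR=W RL=W RR=S
after cmd 7 (t=49): FL=W FR=W RL=W RR=S


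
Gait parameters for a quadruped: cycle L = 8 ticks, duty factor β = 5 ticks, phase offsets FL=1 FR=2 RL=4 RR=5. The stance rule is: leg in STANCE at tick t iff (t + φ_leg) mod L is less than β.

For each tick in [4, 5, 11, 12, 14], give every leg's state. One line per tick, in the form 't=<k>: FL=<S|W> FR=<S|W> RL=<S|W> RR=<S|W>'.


t=4: FL=W FR=W RL=S RR=S
t=5: FL=W FR=W RL=S RR=S
t=11: FL=S FR=W RL=W RR=S
t=12: FL=W FR=W RL=S RR=S
t=14: FL=W FR=S RL=S RR=S

t=4: phase=(5,6,0,1) vs β=5 → FL=W FR=W RL=S RR=S
t=5: phase=(6,7,1,2) vs β=5 → FL=W FR=W RL=S RR=S
t=11: phase=(4,5,7,0) vs β=5 → FL=S FR=W RL=W RR=S
t=12: phase=(5,6,0,1) vs β=5 → FL=W FR=W RL=S RR=S
t=14: phase=(7,0,2,3) vs β=5 → FL=W FR=S RL=S RR=S


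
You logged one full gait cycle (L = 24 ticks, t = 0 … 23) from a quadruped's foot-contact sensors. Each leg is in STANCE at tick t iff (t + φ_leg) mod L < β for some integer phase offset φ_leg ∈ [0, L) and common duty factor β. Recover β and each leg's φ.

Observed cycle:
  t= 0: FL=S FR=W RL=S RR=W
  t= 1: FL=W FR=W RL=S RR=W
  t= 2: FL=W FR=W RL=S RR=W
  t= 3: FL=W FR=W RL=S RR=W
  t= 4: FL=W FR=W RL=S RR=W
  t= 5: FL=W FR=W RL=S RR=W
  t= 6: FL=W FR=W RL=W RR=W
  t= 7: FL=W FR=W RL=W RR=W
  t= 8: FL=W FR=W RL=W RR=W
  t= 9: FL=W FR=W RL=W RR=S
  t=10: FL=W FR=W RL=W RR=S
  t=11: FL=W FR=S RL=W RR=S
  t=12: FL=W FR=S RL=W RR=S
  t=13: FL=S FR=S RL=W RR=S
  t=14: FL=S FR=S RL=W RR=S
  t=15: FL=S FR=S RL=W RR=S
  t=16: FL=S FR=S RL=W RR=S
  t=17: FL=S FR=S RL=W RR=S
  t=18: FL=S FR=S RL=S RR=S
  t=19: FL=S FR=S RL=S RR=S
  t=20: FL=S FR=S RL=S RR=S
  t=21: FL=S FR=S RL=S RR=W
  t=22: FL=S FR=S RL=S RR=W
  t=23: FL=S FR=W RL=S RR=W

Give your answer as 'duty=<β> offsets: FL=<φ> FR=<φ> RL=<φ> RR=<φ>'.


duty=12 offsets: FL=11 FR=13 RL=6 RR=15

duty β = stance ticks per leg = 12
FL: stance ticks = 12; W→S at t=13 → φ=11
FR: stance ticks = 12; W→S at t=11 → φ=13
RL: stance ticks = 12; W→S at t=18 → φ=6
RR: stance ticks = 12; W→S at t=9 → φ=15


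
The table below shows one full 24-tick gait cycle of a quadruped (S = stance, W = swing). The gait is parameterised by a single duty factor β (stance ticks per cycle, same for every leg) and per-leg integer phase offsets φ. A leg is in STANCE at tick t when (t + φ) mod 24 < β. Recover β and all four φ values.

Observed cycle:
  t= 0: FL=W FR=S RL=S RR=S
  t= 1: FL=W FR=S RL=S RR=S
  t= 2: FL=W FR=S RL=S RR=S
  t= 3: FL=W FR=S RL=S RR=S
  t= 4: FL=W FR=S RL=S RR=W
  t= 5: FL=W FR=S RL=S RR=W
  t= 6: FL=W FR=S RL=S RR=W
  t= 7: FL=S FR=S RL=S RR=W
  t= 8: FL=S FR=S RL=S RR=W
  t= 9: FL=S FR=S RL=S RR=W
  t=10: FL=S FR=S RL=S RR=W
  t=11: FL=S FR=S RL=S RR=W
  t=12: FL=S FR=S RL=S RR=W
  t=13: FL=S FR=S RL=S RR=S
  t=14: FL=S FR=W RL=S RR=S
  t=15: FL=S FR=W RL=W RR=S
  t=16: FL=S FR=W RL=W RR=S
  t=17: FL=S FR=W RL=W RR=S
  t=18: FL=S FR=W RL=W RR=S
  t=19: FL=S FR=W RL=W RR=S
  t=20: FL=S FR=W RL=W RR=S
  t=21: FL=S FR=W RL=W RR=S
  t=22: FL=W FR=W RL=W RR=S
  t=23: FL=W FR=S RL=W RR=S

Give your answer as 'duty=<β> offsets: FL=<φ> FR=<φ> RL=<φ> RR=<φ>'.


duty=15 offsets: FL=17 FR=1 RL=0 RR=11

duty β = stance ticks per leg = 15
FL: stance ticks = 15; W→S at t=7 → φ=17
FR: stance ticks = 15; W→S at t=23 → φ=1
RL: stance ticks = 15; W→S at t=0 → φ=0
RR: stance ticks = 15; W→S at t=13 → φ=11


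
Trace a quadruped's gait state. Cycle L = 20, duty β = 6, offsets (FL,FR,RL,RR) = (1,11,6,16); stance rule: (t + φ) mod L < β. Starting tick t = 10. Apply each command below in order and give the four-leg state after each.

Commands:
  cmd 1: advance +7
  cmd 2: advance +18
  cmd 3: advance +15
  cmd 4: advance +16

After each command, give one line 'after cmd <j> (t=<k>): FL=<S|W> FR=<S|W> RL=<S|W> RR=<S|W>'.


after cmd 1 (t=17): FL=W FR=W RL=S RR=W
after cmd 2 (t=35): FL=W FR=W RL=S RR=W
after cmd 3 (t=50): FL=W FR=S RL=W RR=W
after cmd 4 (t=66): FL=W FR=W RL=W RR=S

start t=10: FL=W FR=S RL=W RR=W
cmd 1: advance +7 → t=17, phase=(18,8,3,13) → FL=W FR=W RL=S RR=W
cmd 2: advance +18 → t=35, phase=(16,6,1,11) → FL=W FR=W RL=S RR=W
cmd 3: advance +15 → t=50, phase=(11,1,16,6) → FL=W FR=S RL=W RR=W
cmd 4: advance +16 → t=66, phase=(7,17,12,2) → FL=W FR=W RL=W RR=S
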